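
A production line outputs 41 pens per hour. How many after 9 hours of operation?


Production rate: 41 pens per hour
Time: 9 hours
Total: 41 x 9 = 369 pens

369 pens


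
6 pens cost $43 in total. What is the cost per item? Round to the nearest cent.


Total cost: $43
Number of items: 6
Unit price: $43 / 6 = $7.1666... ≈ $7.17

$7.17


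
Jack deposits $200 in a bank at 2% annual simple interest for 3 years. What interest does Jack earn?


Use the formula I = P x R x T / 100
P x R x T = 200 x 2 x 3 = 1200
I = 1200 / 100 = $12

$12


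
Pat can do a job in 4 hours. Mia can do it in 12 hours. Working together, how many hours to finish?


Pat's rate: 1/4 of the job per hour
Mia's rate: 1/12 of the job per hour
Combined rate: 1/4 + 1/12 = 1/3 per hour
Time = 1 / (1/3) = 3 hours

3 hours


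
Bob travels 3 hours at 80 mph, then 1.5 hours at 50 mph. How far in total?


Leg 1 distance:
80 x 3 = 240 miles
Leg 2 distance:
50 x 1.5 = 75 miles
Total distance:
240 + 75 = 315 miles

315 miles


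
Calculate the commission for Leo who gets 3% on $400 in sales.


Convert rate to decimal:
3% = 0.03
Multiply by sales:
$400 x 0.03 = $12

$12


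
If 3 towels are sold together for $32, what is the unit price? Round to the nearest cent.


Total cost: $32
Number of items: 3
Unit price: $32 / 3 = $10.6666... ≈ $10.67

$10.67


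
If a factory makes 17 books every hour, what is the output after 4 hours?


Production rate: 17 books per hour
Time: 4 hours
Total: 17 x 4 = 68 books

68 books


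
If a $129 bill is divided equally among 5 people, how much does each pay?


Total bill: $129
Number of people: 5
Each pays: $129 / 5 = $25.80

$25.80


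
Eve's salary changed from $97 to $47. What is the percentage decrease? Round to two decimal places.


Find the absolute change:
|47 - 97| = 50
Divide by original and multiply by 100:
50 / 97 x 100 = 51.5463...% ≈ 51.55%

51.55%


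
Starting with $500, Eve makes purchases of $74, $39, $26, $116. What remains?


Add up expenses:
$74 + $39 + $26 + $116 = $255
Subtract from budget:
$500 - $255 = $245

$245


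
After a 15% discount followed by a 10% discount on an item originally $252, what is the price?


First discount:
15% of $252 = $37.80
Price after first discount:
$252 - $37.80 = $214.20
Second discount:
10% of $214.20 = $21.42
Final price:
$214.20 - $21.42 = $192.78

$192.78


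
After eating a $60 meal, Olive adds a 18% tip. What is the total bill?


Calculate the tip:
18% of $60 = $10.80
Add tip to meal cost:
$60 + $10.80 = $70.80

$70.80


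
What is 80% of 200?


Convert percentage to decimal:
80% = 0.8
Multiply:
200 x 0.8 = 160

160


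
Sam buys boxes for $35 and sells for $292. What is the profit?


Selling price = $292
Cost price = $35
Profit = selling price - cost price:
Profit = $292 - $35 = $257

$257


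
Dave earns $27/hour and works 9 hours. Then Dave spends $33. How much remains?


Calculate earnings:
9 x $27 = $243
Subtract spending:
$243 - $33 = $210

$210


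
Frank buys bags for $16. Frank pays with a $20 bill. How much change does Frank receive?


Start with the amount paid:
$20
Subtract the price:
$20 - $16 = $4

$4


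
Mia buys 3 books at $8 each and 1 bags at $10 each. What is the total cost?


Cost of books:
3 x $8 = $24
Cost of bags:
1 x $10 = $10
Add both:
$24 + $10 = $34

$34


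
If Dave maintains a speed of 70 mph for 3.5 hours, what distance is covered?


Use the formula: distance = speed x time
Speed = 70 mph, Time = 3.5 hours
70 x 3.5 = 245 miles

245 miles


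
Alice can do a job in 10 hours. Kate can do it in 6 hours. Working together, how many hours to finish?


Alice's rate: 1/10 of the job per hour
Kate's rate: 1/6 of the job per hour
Combined rate: 1/10 + 1/6 = 4/15 per hour
Time = 1 / (4/15) = 15/4 = 3.75 hours

3.75 hours


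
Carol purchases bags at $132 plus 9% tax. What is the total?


Calculate the tax:
9% of $132 = $11.88
Add tax to price:
$132 + $11.88 = $143.88

$143.88


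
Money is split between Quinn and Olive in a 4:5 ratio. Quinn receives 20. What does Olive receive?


Find the multiplier:
20 / 4 = 5
Apply to Olive's share:
5 x 5 = 25

25


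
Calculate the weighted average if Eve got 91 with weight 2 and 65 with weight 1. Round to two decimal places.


Weighted sum:
2 x 91 + 1 x 65 = 247
Total weight:
2 + 1 = 3
Weighted average:
247 / 3 = 82.3333... ≈ 82.33

82.33


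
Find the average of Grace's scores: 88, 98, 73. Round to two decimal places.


Add the scores:
88 + 98 + 73 = 259
Divide by the number of tests:
259 / 3 = 86.3333... ≈ 86.33

86.33


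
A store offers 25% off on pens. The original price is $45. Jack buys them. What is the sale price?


Calculate the discount amount:
25% of $45 = $11.25
Subtract from original:
$45 - $11.25 = $33.75

$33.75


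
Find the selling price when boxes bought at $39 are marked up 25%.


Calculate the markup amount:
25% of $39 = $9.75
Add to cost:
$39 + $9.75 = $48.75

$48.75


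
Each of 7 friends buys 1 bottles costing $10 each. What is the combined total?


Cost per person:
1 x $10 = $10
Group total:
7 x $10 = $70

$70


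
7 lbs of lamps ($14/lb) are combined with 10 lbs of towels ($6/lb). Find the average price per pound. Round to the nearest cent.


Cost of lamps:
7 x $14 = $98
Cost of towels:
10 x $6 = $60
Total cost: $98 + $60 = $158
Total weight: 17 lbs
Average: $158 / 17 = $9.2941... ≈ $9.29/lb

$9.29/lb


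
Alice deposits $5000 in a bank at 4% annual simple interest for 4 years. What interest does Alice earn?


Use the formula I = P x R x T / 100
P x R x T = 5000 x 4 x 4 = 80000
I = 80000 / 100 = $800

$800


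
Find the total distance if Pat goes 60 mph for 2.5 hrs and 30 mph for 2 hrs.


Leg 1 distance:
60 x 2.5 = 150 miles
Leg 2 distance:
30 x 2 = 60 miles
Total distance:
150 + 60 = 210 miles

210 miles


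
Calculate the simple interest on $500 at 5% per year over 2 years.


Use the formula I = P x R x T / 100
P x R x T = 500 x 5 x 2 = 5000
I = 5000 / 100 = $50

$50


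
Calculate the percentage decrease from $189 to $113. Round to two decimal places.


Find the absolute change:
|113 - 189| = 76
Divide by original and multiply by 100:
76 / 189 x 100 = 40.2116...% ≈ 40.21%

40.21%


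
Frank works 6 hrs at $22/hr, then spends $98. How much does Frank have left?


Calculate earnings:
6 x $22 = $132
Subtract spending:
$132 - $98 = $34

$34


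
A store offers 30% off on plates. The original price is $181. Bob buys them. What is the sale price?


Calculate the discount amount:
30% of $181 = $54.30
Subtract from original:
$181 - $54.30 = $126.70

$126.70


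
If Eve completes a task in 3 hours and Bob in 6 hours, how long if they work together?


Eve's rate: 1/3 of the job per hour
Bob's rate: 1/6 of the job per hour
Combined rate: 1/3 + 1/6 = 1/2 per hour
Time = 1 / (1/2) = 2 hours

2 hours


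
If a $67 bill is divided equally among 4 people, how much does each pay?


Total bill: $67
Number of people: 4
Each pays: $67 / 4 = $16.75

$16.75


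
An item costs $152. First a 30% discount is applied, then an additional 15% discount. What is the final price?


First discount:
30% of $152 = $45.60
Price after first discount:
$152 - $45.60 = $106.40
Second discount:
15% of $106.40 = $15.96
Final price:
$106.40 - $15.96 = $90.44

$90.44


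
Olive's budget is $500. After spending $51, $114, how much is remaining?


Add up expenses:
$51 + $114 = $165
Subtract from budget:
$500 - $165 = $335

$335


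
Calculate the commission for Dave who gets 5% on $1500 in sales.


Convert rate to decimal:
5% = 0.05
Multiply by sales:
$1500 x 0.05 = $75

$75


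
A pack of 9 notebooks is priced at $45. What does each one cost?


Total cost: $45
Number of items: 9
Unit price: $45 / 9 = $5

$5


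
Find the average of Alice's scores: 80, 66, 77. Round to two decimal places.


Add the scores:
80 + 66 + 77 = 223
Divide by the number of tests:
223 / 3 = 74.3333... ≈ 74.33

74.33


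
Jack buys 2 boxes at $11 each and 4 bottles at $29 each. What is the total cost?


Cost of boxes:
2 x $11 = $22
Cost of bottles:
4 x $29 = $116
Add both:
$22 + $116 = $138

$138


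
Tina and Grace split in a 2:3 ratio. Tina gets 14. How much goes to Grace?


Find the multiplier:
14 / 2 = 7
Apply to Grace's share:
3 x 7 = 21

21


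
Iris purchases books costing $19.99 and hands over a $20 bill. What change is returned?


Start with the amount paid:
$20
Subtract the price:
$20 - $19.99 = $0.01

$0.01


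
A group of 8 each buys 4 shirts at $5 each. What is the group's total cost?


Cost per person:
4 x $5 = $20
Group total:
8 x $20 = $160

$160


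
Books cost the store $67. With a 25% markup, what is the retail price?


Calculate the markup amount:
25% of $67 = $16.75
Add to cost:
$67 + $16.75 = $83.75

$83.75


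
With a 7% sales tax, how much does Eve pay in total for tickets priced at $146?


Calculate the tax:
7% of $146 = $10.22
Add tax to price:
$146 + $10.22 = $156.22

$156.22


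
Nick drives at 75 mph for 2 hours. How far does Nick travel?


Use the formula: distance = speed x time
Speed = 75 mph, Time = 2 hours
75 x 2 = 150 miles

150 miles


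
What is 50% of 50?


Convert percentage to decimal:
50% = 0.5
Multiply:
50 x 0.5 = 25

25


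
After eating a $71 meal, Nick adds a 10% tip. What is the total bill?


Calculate the tip:
10% of $71 = $7.10
Add tip to meal cost:
$71 + $7.10 = $78.10

$78.10


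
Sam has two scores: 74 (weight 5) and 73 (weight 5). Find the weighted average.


Weighted sum:
5 x 74 + 5 x 73 = 735
Total weight:
5 + 5 = 10
Weighted average:
735 / 10 = 73.5

73.5


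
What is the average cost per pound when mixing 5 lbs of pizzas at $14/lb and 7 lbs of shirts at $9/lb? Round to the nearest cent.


Cost of pizzas:
5 x $14 = $70
Cost of shirts:
7 x $9 = $63
Total cost: $70 + $63 = $133
Total weight: 12 lbs
Average: $133 / 12 = $11.0833... ≈ $11.08/lb

$11.08/lb


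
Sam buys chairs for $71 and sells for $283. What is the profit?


Selling price = $283
Cost price = $71
Profit = selling price - cost price:
Profit = $283 - $71 = $212

$212


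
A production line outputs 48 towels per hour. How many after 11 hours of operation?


Production rate: 48 towels per hour
Time: 11 hours
Total: 48 x 11 = 528 towels

528 towels


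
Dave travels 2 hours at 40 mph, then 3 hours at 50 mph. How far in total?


Leg 1 distance:
40 x 2 = 80 miles
Leg 2 distance:
50 x 3 = 150 miles
Total distance:
80 + 150 = 230 miles

230 miles


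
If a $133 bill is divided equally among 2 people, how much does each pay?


Total bill: $133
Number of people: 2
Each pays: $133 / 2 = $66.50

$66.50


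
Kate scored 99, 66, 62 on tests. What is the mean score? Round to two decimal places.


Add the scores:
99 + 66 + 62 = 227
Divide by the number of tests:
227 / 3 = 75.6666... ≈ 75.67

75.67


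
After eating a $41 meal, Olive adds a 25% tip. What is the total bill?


Calculate the tip:
25% of $41 = $10.25
Add tip to meal cost:
$41 + $10.25 = $51.25

$51.25


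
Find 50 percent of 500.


Convert percentage to decimal:
50% = 0.5
Multiply:
500 x 0.5 = 250

250


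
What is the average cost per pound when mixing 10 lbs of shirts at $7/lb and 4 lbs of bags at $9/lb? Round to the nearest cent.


Cost of shirts:
10 x $7 = $70
Cost of bags:
4 x $9 = $36
Total cost: $70 + $36 = $106
Total weight: 14 lbs
Average: $106 / 14 = $7.5714... ≈ $7.57/lb

$7.57/lb


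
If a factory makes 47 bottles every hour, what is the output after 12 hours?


Production rate: 47 bottles per hour
Time: 12 hours
Total: 47 x 12 = 564 bottles

564 bottles


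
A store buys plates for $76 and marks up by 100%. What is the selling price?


Calculate the markup amount:
100% of $76 = $76
Add to cost:
$76 + $76 = $152

$152


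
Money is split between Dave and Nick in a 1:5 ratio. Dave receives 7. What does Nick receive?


Find the multiplier:
7 / 1 = 7
Apply to Nick's share:
5 x 7 = 35

35


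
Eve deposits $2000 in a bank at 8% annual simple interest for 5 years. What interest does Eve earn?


Use the formula I = P x R x T / 100
P x R x T = 2000 x 8 x 5 = 80000
I = 80000 / 100 = $800

$800


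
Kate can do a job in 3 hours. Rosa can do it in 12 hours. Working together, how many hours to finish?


Kate's rate: 1/3 of the job per hour
Rosa's rate: 1/12 of the job per hour
Combined rate: 1/3 + 1/12 = 5/12 per hour
Time = 1 / (5/12) = 12/5 = 2.4 hours

2.4 hours


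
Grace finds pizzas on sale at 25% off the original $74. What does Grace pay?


Calculate the discount amount:
25% of $74 = $18.50
Subtract from original:
$74 - $18.50 = $55.50

$55.50


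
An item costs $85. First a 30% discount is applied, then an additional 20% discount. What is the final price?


First discount:
30% of $85 = $25.50
Price after first discount:
$85 - $25.50 = $59.50
Second discount:
20% of $59.50 = $11.90
Final price:
$59.50 - $11.90 = $47.60

$47.60


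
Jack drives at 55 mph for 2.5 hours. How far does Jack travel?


Use the formula: distance = speed x time
Speed = 55 mph, Time = 2.5 hours
55 x 2.5 = 137.5 miles

137.5 miles


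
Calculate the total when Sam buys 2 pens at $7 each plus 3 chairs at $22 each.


Cost of pens:
2 x $7 = $14
Cost of chairs:
3 x $22 = $66
Add both:
$14 + $66 = $80

$80


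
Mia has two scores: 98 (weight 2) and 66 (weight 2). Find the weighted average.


Weighted sum:
2 x 98 + 2 x 66 = 328
Total weight:
2 + 2 = 4
Weighted average:
328 / 4 = 82

82


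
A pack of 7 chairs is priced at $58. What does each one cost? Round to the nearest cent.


Total cost: $58
Number of items: 7
Unit price: $58 / 7 = $8.2857... ≈ $8.29

$8.29


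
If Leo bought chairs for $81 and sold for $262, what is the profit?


Selling price = $262
Cost price = $81
Profit = selling price - cost price:
Profit = $262 - $81 = $181

$181


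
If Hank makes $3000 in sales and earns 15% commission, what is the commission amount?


Convert rate to decimal:
15% = 0.15
Multiply by sales:
$3000 x 0.15 = $450

$450


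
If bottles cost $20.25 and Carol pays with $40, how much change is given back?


Start with the amount paid:
$40
Subtract the price:
$40 - $20.25 = $19.75

$19.75


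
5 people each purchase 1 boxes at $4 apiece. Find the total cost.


Cost per person:
1 x $4 = $4
Group total:
5 x $4 = $20

$20


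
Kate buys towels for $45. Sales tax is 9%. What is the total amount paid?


Calculate the tax:
9% of $45 = $4.05
Add tax to price:
$45 + $4.05 = $49.05

$49.05


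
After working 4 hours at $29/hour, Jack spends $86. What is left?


Calculate earnings:
4 x $29 = $116
Subtract spending:
$116 - $86 = $30

$30


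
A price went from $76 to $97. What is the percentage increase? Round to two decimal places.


Find the absolute change:
|97 - 76| = 21
Divide by original and multiply by 100:
21 / 76 x 100 = 27.6315...% ≈ 27.63%

27.63%


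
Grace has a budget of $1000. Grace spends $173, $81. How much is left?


Add up expenses:
$173 + $81 = $254
Subtract from budget:
$1000 - $254 = $746

$746


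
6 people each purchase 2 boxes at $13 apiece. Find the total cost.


Cost per person:
2 x $13 = $26
Group total:
6 x $26 = $156

$156


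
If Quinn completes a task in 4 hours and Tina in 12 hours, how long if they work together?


Quinn's rate: 1/4 of the job per hour
Tina's rate: 1/12 of the job per hour
Combined rate: 1/4 + 1/12 = 1/3 per hour
Time = 1 / (1/3) = 3 hours

3 hours


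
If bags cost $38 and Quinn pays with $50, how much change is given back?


Start with the amount paid:
$50
Subtract the price:
$50 - $38 = $12

$12


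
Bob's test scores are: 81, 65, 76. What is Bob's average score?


Add the scores:
81 + 65 + 76 = 222
Divide by the number of tests:
222 / 3 = 74

74


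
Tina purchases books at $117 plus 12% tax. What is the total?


Calculate the tax:
12% of $117 = $14.04
Add tax to price:
$117 + $14.04 = $131.04

$131.04


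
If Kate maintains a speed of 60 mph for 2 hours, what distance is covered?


Use the formula: distance = speed x time
Speed = 60 mph, Time = 2 hours
60 x 2 = 120 miles

120 miles


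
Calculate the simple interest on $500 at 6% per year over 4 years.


Use the formula I = P x R x T / 100
P x R x T = 500 x 6 x 4 = 12000
I = 12000 / 100 = $120

$120


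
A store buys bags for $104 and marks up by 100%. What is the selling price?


Calculate the markup amount:
100% of $104 = $104
Add to cost:
$104 + $104 = $208

$208


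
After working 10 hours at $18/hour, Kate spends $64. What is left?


Calculate earnings:
10 x $18 = $180
Subtract spending:
$180 - $64 = $116

$116


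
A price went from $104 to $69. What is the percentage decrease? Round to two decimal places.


Find the absolute change:
|69 - 104| = 35
Divide by original and multiply by 100:
35 / 104 x 100 = 33.6538...% ≈ 33.65%

33.65%


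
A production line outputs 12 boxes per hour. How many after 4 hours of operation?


Production rate: 12 boxes per hour
Time: 4 hours
Total: 12 x 4 = 48 boxes

48 boxes


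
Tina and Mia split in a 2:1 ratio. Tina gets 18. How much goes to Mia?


Find the multiplier:
18 / 2 = 9
Apply to Mia's share:
1 x 9 = 9

9


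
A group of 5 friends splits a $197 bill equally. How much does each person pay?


Total bill: $197
Number of people: 5
Each pays: $197 / 5 = $39.40

$39.40


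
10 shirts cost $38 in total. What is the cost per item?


Total cost: $38
Number of items: 10
Unit price: $38 / 10 = $3.80

$3.80


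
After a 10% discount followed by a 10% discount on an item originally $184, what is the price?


First discount:
10% of $184 = $18.40
Price after first discount:
$184 - $18.40 = $165.60
Second discount:
10% of $165.60 = $16.56
Final price:
$165.60 - $16.56 = $149.04

$149.04


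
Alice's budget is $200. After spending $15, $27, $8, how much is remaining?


Add up expenses:
$15 + $27 + $8 = $50
Subtract from budget:
$200 - $50 = $150

$150


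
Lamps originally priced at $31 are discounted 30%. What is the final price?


Calculate the discount amount:
30% of $31 = $9.30
Subtract from original:
$31 - $9.30 = $21.70

$21.70


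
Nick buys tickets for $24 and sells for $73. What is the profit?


Selling price = $73
Cost price = $24
Profit = selling price - cost price:
Profit = $73 - $24 = $49

$49


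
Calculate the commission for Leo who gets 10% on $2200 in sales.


Convert rate to decimal:
10% = 0.1
Multiply by sales:
$2200 x 0.1 = $220

$220


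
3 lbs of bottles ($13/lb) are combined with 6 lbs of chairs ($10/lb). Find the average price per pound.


Cost of bottles:
3 x $13 = $39
Cost of chairs:
6 x $10 = $60
Total cost: $39 + $60 = $99
Total weight: 9 lbs
Average: $99 / 9 = $11/lb

$11/lb


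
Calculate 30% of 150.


Convert percentage to decimal:
30% = 0.3
Multiply:
150 x 0.3 = 45

45


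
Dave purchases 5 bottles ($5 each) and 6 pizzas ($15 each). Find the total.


Cost of bottles:
5 x $5 = $25
Cost of pizzas:
6 x $15 = $90
Add both:
$25 + $90 = $115

$115


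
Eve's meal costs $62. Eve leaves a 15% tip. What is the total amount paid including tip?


Calculate the tip:
15% of $62 = $9.30
Add tip to meal cost:
$62 + $9.30 = $71.30

$71.30


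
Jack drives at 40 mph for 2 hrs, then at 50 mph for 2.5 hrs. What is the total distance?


Leg 1 distance:
40 x 2 = 80 miles
Leg 2 distance:
50 x 2.5 = 125 miles
Total distance:
80 + 125 = 205 miles

205 miles


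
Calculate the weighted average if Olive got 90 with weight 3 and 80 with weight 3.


Weighted sum:
3 x 90 + 3 x 80 = 510
Total weight:
3 + 3 = 6
Weighted average:
510 / 6 = 85

85


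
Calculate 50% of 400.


Convert percentage to decimal:
50% = 0.5
Multiply:
400 x 0.5 = 200

200


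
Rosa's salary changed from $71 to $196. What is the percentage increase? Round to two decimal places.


Find the absolute change:
|196 - 71| = 125
Divide by original and multiply by 100:
125 / 71 x 100 = 176.0563...% ≈ 176.06%

176.06%


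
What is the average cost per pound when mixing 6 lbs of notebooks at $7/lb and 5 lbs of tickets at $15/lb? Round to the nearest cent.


Cost of notebooks:
6 x $7 = $42
Cost of tickets:
5 x $15 = $75
Total cost: $42 + $75 = $117
Total weight: 11 lbs
Average: $117 / 11 = $10.6363... ≈ $10.64/lb

$10.64/lb


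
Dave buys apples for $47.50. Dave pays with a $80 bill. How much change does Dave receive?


Start with the amount paid:
$80
Subtract the price:
$80 - $47.50 = $32.50

$32.50


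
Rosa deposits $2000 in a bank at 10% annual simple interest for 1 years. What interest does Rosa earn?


Use the formula I = P x R x T / 100
P x R x T = 2000 x 10 x 1 = 20000
I = 20000 / 100 = $200

$200


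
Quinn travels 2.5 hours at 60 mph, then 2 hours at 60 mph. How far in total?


Leg 1 distance:
60 x 2.5 = 150 miles
Leg 2 distance:
60 x 2 = 120 miles
Total distance:
150 + 120 = 270 miles

270 miles


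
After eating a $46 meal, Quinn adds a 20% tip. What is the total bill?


Calculate the tip:
20% of $46 = $9.20
Add tip to meal cost:
$46 + $9.20 = $55.20

$55.20


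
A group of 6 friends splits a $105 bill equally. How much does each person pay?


Total bill: $105
Number of people: 6
Each pays: $105 / 6 = $17.50

$17.50


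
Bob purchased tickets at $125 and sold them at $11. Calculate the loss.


Selling price = $11
Cost price = $125
Loss = cost price - selling price:
Loss = $125 - $11 = $114

$114


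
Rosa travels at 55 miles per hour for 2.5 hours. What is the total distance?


Use the formula: distance = speed x time
Speed = 55 mph, Time = 2.5 hours
55 x 2.5 = 137.5 miles

137.5 miles


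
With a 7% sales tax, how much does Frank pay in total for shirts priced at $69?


Calculate the tax:
7% of $69 = $4.83
Add tax to price:
$69 + $4.83 = $73.83

$73.83


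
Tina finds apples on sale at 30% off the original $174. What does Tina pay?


Calculate the discount amount:
30% of $174 = $52.20
Subtract from original:
$174 - $52.20 = $121.80

$121.80


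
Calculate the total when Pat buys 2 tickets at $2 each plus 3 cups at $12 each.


Cost of tickets:
2 x $2 = $4
Cost of cups:
3 x $12 = $36
Add both:
$4 + $36 = $40

$40


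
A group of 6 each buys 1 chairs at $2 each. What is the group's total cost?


Cost per person:
1 x $2 = $2
Group total:
6 x $2 = $12

$12


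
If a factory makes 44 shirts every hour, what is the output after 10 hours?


Production rate: 44 shirts per hour
Time: 10 hours
Total: 44 x 10 = 440 shirts

440 shirts


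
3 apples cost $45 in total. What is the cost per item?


Total cost: $45
Number of items: 3
Unit price: $45 / 3 = $15

$15


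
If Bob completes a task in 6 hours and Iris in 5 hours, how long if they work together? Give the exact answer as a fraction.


Bob's rate: 1/6 of the job per hour
Iris's rate: 1/5 of the job per hour
Combined rate: 1/6 + 1/5 = 11/30 per hour
Time = 1 / (11/30) = 30/11 hours (≈ 2.73 hours)

30/11 hours


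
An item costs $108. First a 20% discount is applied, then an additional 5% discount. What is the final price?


First discount:
20% of $108 = $21.60
Price after first discount:
$108 - $21.60 = $86.40
Second discount:
5% of $86.40 = $4.32
Final price:
$86.40 - $4.32 = $82.08

$82.08


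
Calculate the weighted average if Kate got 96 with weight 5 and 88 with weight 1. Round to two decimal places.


Weighted sum:
5 x 96 + 1 x 88 = 568
Total weight:
5 + 1 = 6
Weighted average:
568 / 6 = 94.6666... ≈ 94.67

94.67


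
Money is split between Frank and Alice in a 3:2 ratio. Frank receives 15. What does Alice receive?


Find the multiplier:
15 / 3 = 5
Apply to Alice's share:
2 x 5 = 10

10


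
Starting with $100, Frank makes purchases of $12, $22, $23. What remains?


Add up expenses:
$12 + $22 + $23 = $57
Subtract from budget:
$100 - $57 = $43

$43


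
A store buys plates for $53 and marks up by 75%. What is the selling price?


Calculate the markup amount:
75% of $53 = $39.75
Add to cost:
$53 + $39.75 = $92.75

$92.75


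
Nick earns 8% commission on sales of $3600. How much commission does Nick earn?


Convert rate to decimal:
8% = 0.08
Multiply by sales:
$3600 x 0.08 = $288

$288


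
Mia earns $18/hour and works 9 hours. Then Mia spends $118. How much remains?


Calculate earnings:
9 x $18 = $162
Subtract spending:
$162 - $118 = $44

$44


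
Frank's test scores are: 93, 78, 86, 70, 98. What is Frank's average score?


Add the scores:
93 + 78 + 86 + 70 + 98 = 425
Divide by the number of tests:
425 / 5 = 85

85


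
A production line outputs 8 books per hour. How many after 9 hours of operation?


Production rate: 8 books per hour
Time: 9 hours
Total: 8 x 9 = 72 books

72 books


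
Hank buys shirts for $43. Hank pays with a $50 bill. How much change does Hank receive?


Start with the amount paid:
$50
Subtract the price:
$50 - $43 = $7

$7


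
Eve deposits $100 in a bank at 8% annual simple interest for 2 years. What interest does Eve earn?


Use the formula I = P x R x T / 100
P x R x T = 100 x 8 x 2 = 1600
I = 1600 / 100 = $16

$16


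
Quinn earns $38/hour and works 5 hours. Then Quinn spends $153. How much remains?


Calculate earnings:
5 x $38 = $190
Subtract spending:
$190 - $153 = $37

$37


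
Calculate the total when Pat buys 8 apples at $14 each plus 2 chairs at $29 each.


Cost of apples:
8 x $14 = $112
Cost of chairs:
2 x $29 = $58
Add both:
$112 + $58 = $170

$170


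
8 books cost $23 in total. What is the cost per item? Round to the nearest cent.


Total cost: $23
Number of items: 8
Unit price: $23 / 8 = $2.875 ≈ $2.88

$2.88


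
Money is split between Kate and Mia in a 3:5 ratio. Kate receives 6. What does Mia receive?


Find the multiplier:
6 / 3 = 2
Apply to Mia's share:
5 x 2 = 10

10


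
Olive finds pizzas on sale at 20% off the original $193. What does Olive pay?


Calculate the discount amount:
20% of $193 = $38.60
Subtract from original:
$193 - $38.60 = $154.40

$154.40


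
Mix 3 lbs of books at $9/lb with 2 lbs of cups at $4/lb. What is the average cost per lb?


Cost of books:
3 x $9 = $27
Cost of cups:
2 x $4 = $8
Total cost: $27 + $8 = $35
Total weight: 5 lbs
Average: $35 / 5 = $7/lb

$7/lb


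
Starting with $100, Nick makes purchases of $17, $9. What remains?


Add up expenses:
$17 + $9 = $26
Subtract from budget:
$100 - $26 = $74

$74


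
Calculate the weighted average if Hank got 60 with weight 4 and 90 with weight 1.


Weighted sum:
4 x 60 + 1 x 90 = 330
Total weight:
4 + 1 = 5
Weighted average:
330 / 5 = 66

66


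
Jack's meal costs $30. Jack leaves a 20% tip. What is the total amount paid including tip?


Calculate the tip:
20% of $30 = $6
Add tip to meal cost:
$30 + $6 = $36

$36


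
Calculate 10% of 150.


Convert percentage to decimal:
10% = 0.1
Multiply:
150 x 0.1 = 15

15


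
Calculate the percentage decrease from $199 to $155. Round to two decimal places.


Find the absolute change:
|155 - 199| = 44
Divide by original and multiply by 100:
44 / 199 x 100 = 22.1105...% ≈ 22.11%

22.11%


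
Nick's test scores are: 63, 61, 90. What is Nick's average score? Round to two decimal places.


Add the scores:
63 + 61 + 90 = 214
Divide by the number of tests:
214 / 3 = 71.3333... ≈ 71.33

71.33


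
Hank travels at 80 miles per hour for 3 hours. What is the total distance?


Use the formula: distance = speed x time
Speed = 80 mph, Time = 3 hours
80 x 3 = 240 miles

240 miles


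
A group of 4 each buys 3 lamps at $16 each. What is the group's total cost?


Cost per person:
3 x $16 = $48
Group total:
4 x $48 = $192

$192


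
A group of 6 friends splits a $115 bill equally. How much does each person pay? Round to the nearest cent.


Total bill: $115
Number of people: 6
Each pays: $115 / 6 = $19.1666... ≈ $19.17

$19.17


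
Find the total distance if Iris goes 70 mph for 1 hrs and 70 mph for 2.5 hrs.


Leg 1 distance:
70 x 1 = 70 miles
Leg 2 distance:
70 x 2.5 = 175 miles
Total distance:
70 + 175 = 245 miles

245 miles


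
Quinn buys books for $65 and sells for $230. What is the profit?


Selling price = $230
Cost price = $65
Profit = selling price - cost price:
Profit = $230 - $65 = $165

$165


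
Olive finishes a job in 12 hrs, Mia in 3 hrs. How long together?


Olive's rate: 1/12 of the job per hour
Mia's rate: 1/3 of the job per hour
Combined rate: 1/12 + 1/3 = 5/12 per hour
Time = 1 / (5/12) = 12/5 = 2.4 hours

2.4 hours


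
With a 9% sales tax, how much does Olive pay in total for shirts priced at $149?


Calculate the tax:
9% of $149 = $13.41
Add tax to price:
$149 + $13.41 = $162.41

$162.41


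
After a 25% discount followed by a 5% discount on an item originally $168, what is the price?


First discount:
25% of $168 = $42
Price after first discount:
$168 - $42 = $126
Second discount:
5% of $126 = $6.30
Final price:
$126 - $6.30 = $119.70

$119.70


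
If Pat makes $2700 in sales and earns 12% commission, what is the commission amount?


Convert rate to decimal:
12% = 0.12
Multiply by sales:
$2700 x 0.12 = $324

$324


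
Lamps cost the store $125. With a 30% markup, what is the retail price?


Calculate the markup amount:
30% of $125 = $37.50
Add to cost:
$125 + $37.50 = $162.50

$162.50


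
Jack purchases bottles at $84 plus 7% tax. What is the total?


Calculate the tax:
7% of $84 = $5.88
Add tax to price:
$84 + $5.88 = $89.88

$89.88


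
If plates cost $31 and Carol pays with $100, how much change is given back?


Start with the amount paid:
$100
Subtract the price:
$100 - $31 = $69

$69


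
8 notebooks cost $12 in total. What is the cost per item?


Total cost: $12
Number of items: 8
Unit price: $12 / 8 = $1.50

$1.50


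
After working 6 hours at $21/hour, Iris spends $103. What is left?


Calculate earnings:
6 x $21 = $126
Subtract spending:
$126 - $103 = $23

$23


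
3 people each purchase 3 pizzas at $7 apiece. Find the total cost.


Cost per person:
3 x $7 = $21
Group total:
3 x $21 = $63

$63


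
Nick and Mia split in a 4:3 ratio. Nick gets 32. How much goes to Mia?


Find the multiplier:
32 / 4 = 8
Apply to Mia's share:
3 x 8 = 24

24


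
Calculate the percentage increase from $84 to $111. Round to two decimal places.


Find the absolute change:
|111 - 84| = 27
Divide by original and multiply by 100:
27 / 84 x 100 = 32.1428...% ≈ 32.14%

32.14%


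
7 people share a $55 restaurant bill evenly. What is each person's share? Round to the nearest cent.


Total bill: $55
Number of people: 7
Each pays: $55 / 7 = $7.8571... ≈ $7.86

$7.86


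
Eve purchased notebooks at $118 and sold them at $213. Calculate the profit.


Selling price = $213
Cost price = $118
Profit = selling price - cost price:
Profit = $213 - $118 = $95

$95


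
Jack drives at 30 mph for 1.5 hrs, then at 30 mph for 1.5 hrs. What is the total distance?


Leg 1 distance:
30 x 1.5 = 45 miles
Leg 2 distance:
30 x 1.5 = 45 miles
Total distance:
45 + 45 = 90 miles

90 miles


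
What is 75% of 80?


Convert percentage to decimal:
75% = 0.75
Multiply:
80 x 0.75 = 60

60


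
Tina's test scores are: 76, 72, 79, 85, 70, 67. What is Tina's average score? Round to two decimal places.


Add the scores:
76 + 72 + 79 + 85 + 70 + 67 = 449
Divide by the number of tests:
449 / 6 = 74.8333... ≈ 74.83

74.83


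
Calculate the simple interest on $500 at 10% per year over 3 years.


Use the formula I = P x R x T / 100
P x R x T = 500 x 10 x 3 = 15000
I = 15000 / 100 = $150

$150


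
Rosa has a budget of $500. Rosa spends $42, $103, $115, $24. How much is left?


Add up expenses:
$42 + $103 + $115 + $24 = $284
Subtract from budget:
$500 - $284 = $216

$216


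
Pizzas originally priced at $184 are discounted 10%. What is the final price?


Calculate the discount amount:
10% of $184 = $18.40
Subtract from original:
$184 - $18.40 = $165.60

$165.60


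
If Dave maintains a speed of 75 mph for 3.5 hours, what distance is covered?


Use the formula: distance = speed x time
Speed = 75 mph, Time = 3.5 hours
75 x 3.5 = 262.5 miles

262.5 miles


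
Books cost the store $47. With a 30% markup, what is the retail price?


Calculate the markup amount:
30% of $47 = $14.10
Add to cost:
$47 + $14.10 = $61.10

$61.10


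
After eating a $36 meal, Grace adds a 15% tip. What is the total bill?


Calculate the tip:
15% of $36 = $5.40
Add tip to meal cost:
$36 + $5.40 = $41.40

$41.40


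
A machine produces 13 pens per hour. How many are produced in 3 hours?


Production rate: 13 pens per hour
Time: 3 hours
Total: 13 x 3 = 39 pens

39 pens


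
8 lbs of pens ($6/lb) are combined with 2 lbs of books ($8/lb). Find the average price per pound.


Cost of pens:
8 x $6 = $48
Cost of books:
2 x $8 = $16
Total cost: $48 + $16 = $64
Total weight: 10 lbs
Average: $64 / 10 = $6.40/lb

$6.40/lb


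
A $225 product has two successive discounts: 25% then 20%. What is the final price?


First discount:
25% of $225 = $56.25
Price after first discount:
$225 - $56.25 = $168.75
Second discount:
20% of $168.75 = $33.75
Final price:
$168.75 - $33.75 = $135

$135


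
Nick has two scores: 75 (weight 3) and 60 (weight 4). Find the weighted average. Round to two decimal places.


Weighted sum:
3 x 75 + 4 x 60 = 465
Total weight:
3 + 4 = 7
Weighted average:
465 / 7 = 66.4285... ≈ 66.43

66.43


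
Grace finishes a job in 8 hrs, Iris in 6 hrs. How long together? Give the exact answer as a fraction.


Grace's rate: 1/8 of the job per hour
Iris's rate: 1/6 of the job per hour
Combined rate: 1/8 + 1/6 = 7/24 per hour
Time = 1 / (7/24) = 24/7 hours (≈ 3.43 hours)

24/7 hours


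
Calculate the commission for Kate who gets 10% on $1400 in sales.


Convert rate to decimal:
10% = 0.1
Multiply by sales:
$1400 x 0.1 = $140

$140


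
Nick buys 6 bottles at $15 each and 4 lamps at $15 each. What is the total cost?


Cost of bottles:
6 x $15 = $90
Cost of lamps:
4 x $15 = $60
Add both:
$90 + $60 = $150

$150


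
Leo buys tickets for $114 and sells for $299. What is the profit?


Selling price = $299
Cost price = $114
Profit = selling price - cost price:
Profit = $299 - $114 = $185

$185


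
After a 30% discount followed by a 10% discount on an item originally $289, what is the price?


First discount:
30% of $289 = $86.70
Price after first discount:
$289 - $86.70 = $202.30
Second discount:
10% of $202.30 = $20.23
Final price:
$202.30 - $20.23 = $182.07

$182.07


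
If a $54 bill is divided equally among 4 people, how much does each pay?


Total bill: $54
Number of people: 4
Each pays: $54 / 4 = $13.50

$13.50


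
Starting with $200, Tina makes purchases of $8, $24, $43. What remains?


Add up expenses:
$8 + $24 + $43 = $75
Subtract from budget:
$200 - $75 = $125

$125


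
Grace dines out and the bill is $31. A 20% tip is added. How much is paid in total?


Calculate the tip:
20% of $31 = $6.20
Add tip to meal cost:
$31 + $6.20 = $37.20

$37.20


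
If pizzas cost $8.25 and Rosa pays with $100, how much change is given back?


Start with the amount paid:
$100
Subtract the price:
$100 - $8.25 = $91.75

$91.75


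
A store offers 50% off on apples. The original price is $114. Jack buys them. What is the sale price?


Calculate the discount amount:
50% of $114 = $57
Subtract from original:
$114 - $57 = $57

$57


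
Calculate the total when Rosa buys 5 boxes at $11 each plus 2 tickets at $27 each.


Cost of boxes:
5 x $11 = $55
Cost of tickets:
2 x $27 = $54
Add both:
$55 + $54 = $109

$109


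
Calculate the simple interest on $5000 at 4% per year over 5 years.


Use the formula I = P x R x T / 100
P x R x T = 5000 x 4 x 5 = 100000
I = 100000 / 100 = $1000

$1000


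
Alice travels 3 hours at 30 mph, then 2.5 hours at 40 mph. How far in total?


Leg 1 distance:
30 x 3 = 90 miles
Leg 2 distance:
40 x 2.5 = 100 miles
Total distance:
90 + 100 = 190 miles

190 miles


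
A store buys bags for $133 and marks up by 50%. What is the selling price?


Calculate the markup amount:
50% of $133 = $66.50
Add to cost:
$133 + $66.50 = $199.50

$199.50


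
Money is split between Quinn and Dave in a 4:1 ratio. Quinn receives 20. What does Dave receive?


Find the multiplier:
20 / 4 = 5
Apply to Dave's share:
1 x 5 = 5

5


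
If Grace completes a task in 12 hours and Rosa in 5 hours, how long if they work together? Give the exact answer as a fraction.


Grace's rate: 1/12 of the job per hour
Rosa's rate: 1/5 of the job per hour
Combined rate: 1/12 + 1/5 = 17/60 per hour
Time = 1 / (17/60) = 60/17 hours (≈ 3.53 hours)

60/17 hours


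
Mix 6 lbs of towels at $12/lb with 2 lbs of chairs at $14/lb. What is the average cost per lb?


Cost of towels:
6 x $12 = $72
Cost of chairs:
2 x $14 = $28
Total cost: $72 + $28 = $100
Total weight: 8 lbs
Average: $100 / 8 = $12.50/lb

$12.50/lb


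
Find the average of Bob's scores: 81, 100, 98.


Add the scores:
81 + 100 + 98 = 279
Divide by the number of tests:
279 / 3 = 93

93


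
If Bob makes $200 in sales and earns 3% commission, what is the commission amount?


Convert rate to decimal:
3% = 0.03
Multiply by sales:
$200 x 0.03 = $6

$6


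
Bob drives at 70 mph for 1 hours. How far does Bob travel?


Use the formula: distance = speed x time
Speed = 70 mph, Time = 1 hours
70 x 1 = 70 miles

70 miles


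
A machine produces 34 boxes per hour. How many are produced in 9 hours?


Production rate: 34 boxes per hour
Time: 9 hours
Total: 34 x 9 = 306 boxes

306 boxes


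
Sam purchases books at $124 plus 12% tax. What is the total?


Calculate the tax:
12% of $124 = $14.88
Add tax to price:
$124 + $14.88 = $138.88

$138.88


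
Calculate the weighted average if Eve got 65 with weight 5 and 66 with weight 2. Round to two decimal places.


Weighted sum:
5 x 65 + 2 x 66 = 457
Total weight:
5 + 2 = 7
Weighted average:
457 / 7 = 65.2857... ≈ 65.29

65.29


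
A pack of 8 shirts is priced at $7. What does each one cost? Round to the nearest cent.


Total cost: $7
Number of items: 8
Unit price: $7 / 8 = $0.875 ≈ $0.88

$0.88


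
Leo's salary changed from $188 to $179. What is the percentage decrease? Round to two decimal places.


Find the absolute change:
|179 - 188| = 9
Divide by original and multiply by 100:
9 / 188 x 100 = 4.7872...% ≈ 4.79%

4.79%


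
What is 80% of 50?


Convert percentage to decimal:
80% = 0.8
Multiply:
50 x 0.8 = 40

40


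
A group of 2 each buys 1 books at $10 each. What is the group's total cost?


Cost per person:
1 x $10 = $10
Group total:
2 x $10 = $20

$20


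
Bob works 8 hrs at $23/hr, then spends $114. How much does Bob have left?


Calculate earnings:
8 x $23 = $184
Subtract spending:
$184 - $114 = $70

$70


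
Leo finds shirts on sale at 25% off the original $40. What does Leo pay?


Calculate the discount amount:
25% of $40 = $10
Subtract from original:
$40 - $10 = $30

$30


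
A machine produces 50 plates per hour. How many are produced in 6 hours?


Production rate: 50 plates per hour
Time: 6 hours
Total: 50 x 6 = 300 plates

300 plates
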